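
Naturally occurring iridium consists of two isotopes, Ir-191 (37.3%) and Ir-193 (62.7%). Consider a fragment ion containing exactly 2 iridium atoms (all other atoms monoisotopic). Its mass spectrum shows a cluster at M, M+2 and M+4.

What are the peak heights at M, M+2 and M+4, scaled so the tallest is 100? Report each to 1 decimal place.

Each Ir atom is independently Ir-191 (p = 0.373) or Ir-193 (q = 0.627); the cluster is the binomial expansion (p + q)^2.
P(M) = 0.373^2 = 0.139129
P(M+2) = 2 × 0.373^1 × 0.627^1 = 0.467742
P(M+4) = 0.627^2 = 0.393129
The M+2 peak is largest (0.467742); scaling to 100 gives 29.7 : 100.0 : 84.0.

29.7 : 100.0 : 84.0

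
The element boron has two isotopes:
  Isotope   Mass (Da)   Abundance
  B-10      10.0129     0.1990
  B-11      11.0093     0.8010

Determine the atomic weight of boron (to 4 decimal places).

10.8110 Da

Average mass = Σ (abundance × isotope mass) = 0.1990 × 10.0129 + 0.8010 × 11.0093
= 1.99257 + 8.81845 = 10.81102 Da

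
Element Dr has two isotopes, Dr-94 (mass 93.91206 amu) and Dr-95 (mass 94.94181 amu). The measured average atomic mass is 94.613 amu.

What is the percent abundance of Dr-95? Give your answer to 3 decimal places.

68.069%

Let x be the fractional abundance of Dr-94; then Dr-95 has abundance 1 − x.
93.91206·x + 94.94181·(1 − x) = 94.613
(93.91206 − 94.94181)·x = 94.613 − 94.94181
x = -0.32881 / -1.02975 = 0.31931 → 31.931% Dr-94, 68.069% Dr-95.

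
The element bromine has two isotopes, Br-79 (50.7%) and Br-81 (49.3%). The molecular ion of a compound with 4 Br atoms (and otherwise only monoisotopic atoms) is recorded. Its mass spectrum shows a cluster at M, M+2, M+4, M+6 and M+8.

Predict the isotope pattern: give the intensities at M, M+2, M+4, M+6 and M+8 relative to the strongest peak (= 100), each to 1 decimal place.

The 4 Br atoms are independent, so intensities follow the terms of (0.507 + 0.493)^4.
P(M) = 0.507^4 = 0.066074
P(M+2) = 4 × 0.507^3 × 0.493^1 = 0.256999
P(M+4) = 6 × 0.507^2 × 0.493^2 = 0.374853
P(M+6) = 4 × 0.507^1 × 0.493^3 = 0.243001
P(M+8) = 0.493^4 = 0.059073
The M+4 peak is largest (0.374853); scaling to 100 gives 17.6 : 68.6 : 100.0 : 64.8 : 15.8.

17.6 : 68.6 : 100.0 : 64.8 : 15.8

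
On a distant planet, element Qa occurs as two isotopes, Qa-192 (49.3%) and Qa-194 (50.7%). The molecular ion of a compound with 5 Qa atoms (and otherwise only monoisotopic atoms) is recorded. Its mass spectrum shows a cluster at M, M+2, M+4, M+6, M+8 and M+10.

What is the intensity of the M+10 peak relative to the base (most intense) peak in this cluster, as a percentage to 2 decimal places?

Term probabilities: M 0.0291, M+2 0.1497, M+4 0.3080, M+6 0.3168, M+8 0.1629, M+10 0.0335. Base peak = M+6.
P(M+6) = C(5,3) × 0.493^2 × 0.507^3 = 10 × 0.243049 × 0.13032384 = 0.316751 (base)
P(M+10) = C(5,5) × 0.493^0 × 0.507^5 = 1 × 1.0000 × 0.03349961 = 0.033500
Relative intensity = 0.033500 / 0.316751 × 100 = 10.58

10.58%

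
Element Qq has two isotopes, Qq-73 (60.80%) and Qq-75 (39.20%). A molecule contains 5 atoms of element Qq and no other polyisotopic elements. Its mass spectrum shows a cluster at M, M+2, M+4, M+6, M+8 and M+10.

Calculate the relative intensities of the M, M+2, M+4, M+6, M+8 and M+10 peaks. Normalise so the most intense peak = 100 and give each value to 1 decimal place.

24.1 : 77.6 : 100.0 : 64.5 : 20.8 : 2.7

Expanding (0.6080 + 0.3920)^5:
P(M) = 0.6080^5 = 0.083084
P(M+2) = 5 × 0.6080^4 × 0.3920^1 = 0.267837
P(M+4) = 10 × 0.6080^3 × 0.3920^2 = 0.345369
P(M+6) = 10 × 0.6080^2 × 0.3920^3 = 0.222672
P(M+8) = 5 × 0.6080^1 × 0.3920^4 = 0.071782
P(M+10) = 0.3920^5 = 0.009256
The M+4 peak is largest (0.345369); scaling to 100 gives 24.1 : 77.6 : 100.0 : 64.5 : 20.8 : 2.7.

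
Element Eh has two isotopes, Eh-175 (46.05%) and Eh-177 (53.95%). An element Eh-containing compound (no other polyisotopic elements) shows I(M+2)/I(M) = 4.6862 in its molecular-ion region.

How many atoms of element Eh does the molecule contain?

4

With n Eh atoms, P(M+2)/P(M) = C(n,1)·p^(n−1)q / p^n = n·q/p = n · 0.5395/0.4605.
n = 4.6862 × 0.4605/0.5395 = 4.00 ≈ 4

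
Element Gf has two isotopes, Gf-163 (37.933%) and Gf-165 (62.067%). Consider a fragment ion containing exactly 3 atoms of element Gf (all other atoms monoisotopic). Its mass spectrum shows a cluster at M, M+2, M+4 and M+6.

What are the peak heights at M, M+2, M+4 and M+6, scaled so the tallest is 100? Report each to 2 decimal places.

12.45 : 61.12 : 100.00 : 54.54

Expanding (0.37933 + 0.62067)^3:
P(M) = 0.37933^3 = 0.054582
P(M+2) = 3 × 0.37933^2 × 0.62067^1 = 0.267927
P(M+4) = 3 × 0.37933^1 × 0.62067^2 = 0.438389
P(M+6) = 0.62067^3 = 0.239101
The M+4 peak is largest (0.438389); scaling to 100 gives 12.45 : 61.12 : 100.00 : 54.54.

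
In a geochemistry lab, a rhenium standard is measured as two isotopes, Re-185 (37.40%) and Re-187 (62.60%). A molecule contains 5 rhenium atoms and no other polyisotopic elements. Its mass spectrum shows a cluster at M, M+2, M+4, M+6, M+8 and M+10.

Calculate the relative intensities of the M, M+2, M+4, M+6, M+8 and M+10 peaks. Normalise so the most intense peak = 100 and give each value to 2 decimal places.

2.13 : 17.85 : 59.74 : 100.00 : 83.69 : 28.02

The 5 Re atoms are independent, so intensities follow the terms of (0.3740 + 0.6260)^5.
P(M) = 0.3740^5 = 0.007317
P(M+2) = 5 × 0.3740^4 × 0.6260^1 = 0.061239
P(M+4) = 10 × 0.3740^3 × 0.6260^2 = 0.205005
P(M+6) = 10 × 0.3740^2 × 0.6260^3 = 0.343136
P(M+8) = 5 × 0.3740^1 × 0.6260^4 = 0.287170
P(M+10) = 0.6260^5 = 0.096133
The M+6 peak is largest (0.343136); scaling to 100 gives 2.13 : 17.85 : 59.74 : 100.00 : 83.69 : 28.02.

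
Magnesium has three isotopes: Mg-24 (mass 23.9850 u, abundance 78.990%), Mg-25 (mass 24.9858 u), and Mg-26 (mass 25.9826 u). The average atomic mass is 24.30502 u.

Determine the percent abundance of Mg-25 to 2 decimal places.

The remaining 21.010% is split between Mg-25 (fraction x) and Mg-26 (fraction 0.21010 − x).
Substituting: 24.9858x + 25.9826(0.21010 − x) = 5.3592685
(24.9858 − 25.9826)x = -0.09967576  ⇒  x = 0.10000, y = 0.11010
Mg-25: 10.00%, Mg-26: 11.01%.

10.00%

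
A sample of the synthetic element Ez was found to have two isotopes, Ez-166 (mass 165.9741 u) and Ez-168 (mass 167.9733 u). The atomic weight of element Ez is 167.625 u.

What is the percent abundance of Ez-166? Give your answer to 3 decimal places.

Let x be the fractional abundance of Ez-166; then Ez-168 has abundance 1 − x.
165.9741·x + 167.9733·(1 − x) = 167.625
(165.9741 − 167.9733)·x = 167.625 − 167.9733
x = -0.3483 / -1.9992 = 0.17422 → 17.422% Ez-166, 82.578% Ez-168.

17.422%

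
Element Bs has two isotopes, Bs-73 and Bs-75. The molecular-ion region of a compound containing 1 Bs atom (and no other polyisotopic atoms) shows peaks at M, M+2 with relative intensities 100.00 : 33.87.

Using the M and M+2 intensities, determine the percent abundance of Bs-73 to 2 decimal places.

74.70%

If p is the fraction of Bs that is Bs-73, then I(M+2)/I(M) = [C(1,1)·p^0·(1−p)] / p^1 = 1·(1−p)/p = 33.87/100.00 = 0.3387
(1−p)/p = 0.3387/1 = 0.3387  ⇒  p = 1/(1 + 0.3387) = 0.7470
Bs-73: 74.70%, Bs-75: 25.30%.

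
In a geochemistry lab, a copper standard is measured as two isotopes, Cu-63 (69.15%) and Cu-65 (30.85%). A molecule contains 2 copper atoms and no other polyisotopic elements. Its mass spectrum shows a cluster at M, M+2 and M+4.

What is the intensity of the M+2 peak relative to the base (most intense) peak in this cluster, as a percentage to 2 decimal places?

89.23%

Binomial terms of (0.6915 + 0.3085)^2: M 0.4782, M+2 0.4267, M+4 0.0952 → M is the base peak.
P(M) = C(2,0) × 0.6915^2 × 0.3085^0 = 1 × 0.47817225 × 1.0000 = 0.478172 (base)
P(M+2) = C(2,1) × 0.6915^1 × 0.3085^1 = 2 × 0.6915 × 0.3085 = 0.426656
Relative intensity = 0.426656 / 0.478172 × 100 = 89.23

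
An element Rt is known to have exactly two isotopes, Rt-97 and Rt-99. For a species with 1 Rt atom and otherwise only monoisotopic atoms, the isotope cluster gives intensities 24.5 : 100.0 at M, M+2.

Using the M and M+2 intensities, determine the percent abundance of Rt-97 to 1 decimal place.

Let p = fractional abundance of Rt-97. I(M+2)/I(M) = [C(1,1)·p^0·(1−p)] / p^1 = 1·(1−p)/p = 100.0/24.5 = 4.0816
(1−p)/p = 4.0816/1 = 4.0816  ⇒  p = 1/(1 + 4.0816) = 0.1968
Rt-97: 19.7%, Rt-99: 80.3%.

19.7%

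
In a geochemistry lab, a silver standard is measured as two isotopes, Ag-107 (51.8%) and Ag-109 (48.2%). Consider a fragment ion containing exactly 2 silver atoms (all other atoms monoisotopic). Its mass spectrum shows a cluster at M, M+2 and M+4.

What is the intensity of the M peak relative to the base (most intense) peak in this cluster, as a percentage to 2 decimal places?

(0.518 + 0.482)^2 gives M 0.2683, M+2 0.4994, M+4 0.2323; the largest is M+2.
P(M+2) = C(2,1) × 0.518^1 × 0.482^1 = 2 × 0.5180 × 0.4820 = 0.499352 (base)
P(M) = C(2,0) × 0.518^2 × 0.482^0 = 1 × 0.268324 × 1.0000 = 0.268324
Relative intensity = 0.268324 / 0.499352 × 100 = 53.73

53.73%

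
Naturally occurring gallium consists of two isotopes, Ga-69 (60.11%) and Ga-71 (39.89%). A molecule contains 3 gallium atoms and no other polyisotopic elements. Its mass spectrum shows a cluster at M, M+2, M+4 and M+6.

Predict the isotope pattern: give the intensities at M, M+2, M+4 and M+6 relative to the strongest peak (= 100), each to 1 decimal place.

Expanding (0.6011 + 0.3989)^3:
P(M) = 0.6011^3 = 0.217190
P(M+2) = 3 × 0.6011^2 × 0.3989^1 = 0.432393
P(M+4) = 3 × 0.6011^1 × 0.3989^2 = 0.286943
P(M+6) = 0.3989^3 = 0.063473
The M+2 peak is largest (0.432393); scaling to 100 gives 50.2 : 100.0 : 66.4 : 14.7.

50.2 : 100.0 : 66.4 : 14.7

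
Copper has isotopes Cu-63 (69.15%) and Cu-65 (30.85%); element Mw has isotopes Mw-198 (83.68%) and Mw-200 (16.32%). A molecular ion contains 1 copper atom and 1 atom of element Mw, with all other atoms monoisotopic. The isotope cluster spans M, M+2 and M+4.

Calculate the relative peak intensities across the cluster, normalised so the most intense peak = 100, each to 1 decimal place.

Copper pattern (n=1): 0.6915 : 0.3085
Element Mw pattern (n=1): 0.8368 : 0.1632
Convolve the two distributions (both contribute in 2-u steps):
  M: 0.6915×0.8368 = 0.578647
  M+2: 0.6915×0.1632 + 0.3085×0.8368 = 0.371006
  M+4: 0.3085×0.1632 = 0.050347
Scale to base peak (0.578647) = 100: 100.0 : 64.1 : 8.7

100.0 : 64.1 : 8.7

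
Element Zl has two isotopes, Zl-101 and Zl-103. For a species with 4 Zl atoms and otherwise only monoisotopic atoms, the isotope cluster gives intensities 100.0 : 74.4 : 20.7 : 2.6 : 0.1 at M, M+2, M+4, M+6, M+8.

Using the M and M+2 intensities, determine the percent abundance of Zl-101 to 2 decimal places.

84.32%

If p is the fraction of Zl that is Zl-101, then I(M+2)/I(M) = [C(4,1)·p^3·(1−p)] / p^4 = 4·(1−p)/p = 74.4/100.0 = 0.7440
(1−p)/p = 0.7440/4 = 0.1860  ⇒  p = 1/(1 + 0.1860) = 0.8432
Zl-101: 84.32%, Zl-103: 15.68%.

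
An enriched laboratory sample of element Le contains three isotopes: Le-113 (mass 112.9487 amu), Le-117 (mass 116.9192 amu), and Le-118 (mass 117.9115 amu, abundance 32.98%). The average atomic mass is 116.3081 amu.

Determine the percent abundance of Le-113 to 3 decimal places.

23.633%

The remaining 67.02% is split between Le-113 (fraction x) and Le-117 (fraction 0.6702 − x).
Substituting: 112.9487x + 116.9192(0.6702 − x) = 77.4208873
(112.9487 − 116.9192)x = -0.93836054  ⇒  x = 0.23633, y = 0.43387
Le-113: 23.633%, Le-117: 43.387%.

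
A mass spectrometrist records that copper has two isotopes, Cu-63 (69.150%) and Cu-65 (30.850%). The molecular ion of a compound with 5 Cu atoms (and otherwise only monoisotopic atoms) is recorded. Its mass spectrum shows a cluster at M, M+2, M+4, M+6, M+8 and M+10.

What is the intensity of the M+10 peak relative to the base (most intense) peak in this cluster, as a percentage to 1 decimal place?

Binomial terms of (0.69150 + 0.30850)^5: M 0.1581, M+2 0.3527, M+4 0.3147, M+6 0.1404, M+8 0.0313, M+10 0.0028 → M+2 is the base peak.
P(M+2) = C(5,1) × 0.69150^4 × 0.30850^1 = 5 × 0.2286487 × 0.3085 = 0.352691 (base)
P(M+10) = C(5,5) × 0.69150^0 × 0.30850^5 = 1 × 1.0000 × 0.00279432 = 0.002794
Relative intensity = 0.002794 / 0.352691 × 100 = 0.8

0.8%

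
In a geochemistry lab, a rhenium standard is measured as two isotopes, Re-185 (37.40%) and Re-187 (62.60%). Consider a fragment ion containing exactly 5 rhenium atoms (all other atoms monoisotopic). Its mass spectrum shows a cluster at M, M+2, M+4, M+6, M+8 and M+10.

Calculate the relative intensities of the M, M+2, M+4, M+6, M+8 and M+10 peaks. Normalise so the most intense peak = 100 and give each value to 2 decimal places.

The 5 Re atoms are independent, so intensities follow the terms of (0.3740 + 0.6260)^5.
P(M) = 0.3740^5 = 0.007317
P(M+2) = 5 × 0.3740^4 × 0.6260^1 = 0.061239
P(M+4) = 10 × 0.3740^3 × 0.6260^2 = 0.205005
P(M+6) = 10 × 0.3740^2 × 0.6260^3 = 0.343136
P(M+8) = 5 × 0.3740^1 × 0.6260^4 = 0.287170
P(M+10) = 0.6260^5 = 0.096133
The M+6 peak is largest (0.343136); scaling to 100 gives 2.13 : 17.85 : 59.74 : 100.00 : 83.69 : 28.02.

2.13 : 17.85 : 59.74 : 100.00 : 83.69 : 28.02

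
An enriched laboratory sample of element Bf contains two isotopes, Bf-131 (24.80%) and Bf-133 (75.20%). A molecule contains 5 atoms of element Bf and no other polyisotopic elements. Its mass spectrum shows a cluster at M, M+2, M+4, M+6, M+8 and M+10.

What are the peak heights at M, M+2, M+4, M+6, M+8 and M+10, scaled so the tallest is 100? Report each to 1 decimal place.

0.2 : 3.6 : 21.8 : 66.0 : 100.0 : 60.6

Expanding (0.2480 + 0.7520)^5:
P(M) = 0.2480^5 = 0.000938
P(M+2) = 5 × 0.2480^4 × 0.7520^1 = 0.014223
P(M+4) = 10 × 0.2480^3 × 0.7520^2 = 0.086256
P(M+6) = 10 × 0.2480^2 × 0.7520^3 = 0.261551
P(M+8) = 5 × 0.2480^1 × 0.7520^4 = 0.396546
P(M+10) = 0.7520^5 = 0.240486
The M+8 peak is largest (0.396546); scaling to 100 gives 0.2 : 3.6 : 21.8 : 66.0 : 100.0 : 60.6.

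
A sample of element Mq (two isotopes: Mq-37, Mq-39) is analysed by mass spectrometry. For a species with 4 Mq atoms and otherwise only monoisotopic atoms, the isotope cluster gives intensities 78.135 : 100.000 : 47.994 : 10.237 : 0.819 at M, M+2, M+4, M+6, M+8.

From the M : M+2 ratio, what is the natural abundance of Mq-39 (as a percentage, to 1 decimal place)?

If p is the fraction of Mq that is Mq-37, then I(M+2)/I(M) = [C(4,1)·p^3·(1−p)] / p^4 = 4·(1−p)/p = 100.000/78.135 = 1.2798
(1−p)/p = 1.2798/4 = 0.3200  ⇒  p = 1/(1 + 0.3200) = 0.7576
Mq-37: 75.8%, Mq-39: 24.2%.

24.2%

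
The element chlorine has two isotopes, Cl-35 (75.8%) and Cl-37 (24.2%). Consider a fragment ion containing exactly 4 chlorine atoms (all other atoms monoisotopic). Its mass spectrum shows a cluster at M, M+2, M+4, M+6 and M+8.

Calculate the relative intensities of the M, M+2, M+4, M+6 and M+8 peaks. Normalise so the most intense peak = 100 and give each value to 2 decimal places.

Expanding (0.758 + 0.242)^4:
P(M) = 0.758^4 = 0.330124
P(M+2) = 4 × 0.758^3 × 0.242^1 = 0.421583
P(M+4) = 6 × 0.758^2 × 0.242^2 = 0.201893
P(M+6) = 4 × 0.758^1 × 0.242^3 = 0.042971
P(M+8) = 0.242^4 = 0.003430
The M+2 peak is largest (0.421583); scaling to 100 gives 78.31 : 100.00 : 47.89 : 10.19 : 0.81.

78.31 : 100.00 : 47.89 : 10.19 : 0.81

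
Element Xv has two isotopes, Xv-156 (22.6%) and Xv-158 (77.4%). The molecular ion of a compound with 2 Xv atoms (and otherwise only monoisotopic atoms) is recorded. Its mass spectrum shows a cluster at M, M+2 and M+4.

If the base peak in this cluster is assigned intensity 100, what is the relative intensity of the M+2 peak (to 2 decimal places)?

Binomial terms of (0.226 + 0.774)^2: M 0.0511, M+2 0.3498, M+4 0.5991 → M+4 is the base peak.
P(M+4) = C(2,2) × 0.226^0 × 0.774^2 = 1 × 1.0000 × 0.599076 = 0.599076 (base)
P(M+2) = C(2,1) × 0.226^1 × 0.774^1 = 2 × 0.2260 × 0.7740 = 0.349848
Relative intensity = 0.349848 / 0.599076 × 100 = 58.40

58.40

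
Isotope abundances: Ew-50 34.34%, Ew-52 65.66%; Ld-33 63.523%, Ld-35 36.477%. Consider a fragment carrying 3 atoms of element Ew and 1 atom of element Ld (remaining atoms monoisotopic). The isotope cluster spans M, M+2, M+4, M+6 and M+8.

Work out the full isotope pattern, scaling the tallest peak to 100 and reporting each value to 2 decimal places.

7.01 : 44.25 : 100.00 : 93.18 : 28.15

Element Ew pattern (n=3): 0.04049495 : 0.23228583 : 0.44414349 : 0.28307573
Element Ld pattern (n=1): 0.63523 : 0.36477
Convolve the two distributions (both contribute in 2-u steps):
  M: 0.04049495×0.63523 = 0.025724
  M+2: 0.04049495×0.36477 + 0.23228583×0.63523 = 0.162326
  M+4: 0.23228583×0.36477 + 0.44414349×0.63523 = 0.366864
  M+6: 0.44414349×0.36477 + 0.28307573×0.63523 = 0.341828
  M+8: 0.28307573×0.36477 = 0.103258
Scale to base peak (0.366864) = 100: 7.01 : 44.25 : 100.00 : 93.18 : 28.15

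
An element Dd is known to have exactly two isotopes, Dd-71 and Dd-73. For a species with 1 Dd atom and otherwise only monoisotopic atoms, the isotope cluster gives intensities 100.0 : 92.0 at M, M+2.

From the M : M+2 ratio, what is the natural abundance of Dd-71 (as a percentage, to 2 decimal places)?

52.08%

Let p = fractional abundance of Dd-71. I(M+2)/I(M) = [C(1,1)·p^0·(1−p)] / p^1 = 1·(1−p)/p = 92.0/100.0 = 0.9200
(1−p)/p = 0.9200/1 = 0.9200  ⇒  p = 1/(1 + 0.9200) = 0.5208
Dd-71: 52.08%, Dd-73: 47.92%.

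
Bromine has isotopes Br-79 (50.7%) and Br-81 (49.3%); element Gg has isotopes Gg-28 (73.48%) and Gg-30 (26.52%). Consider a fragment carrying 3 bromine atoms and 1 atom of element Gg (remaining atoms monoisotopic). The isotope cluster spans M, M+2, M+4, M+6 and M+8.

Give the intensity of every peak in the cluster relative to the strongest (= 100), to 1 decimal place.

Bromine pattern (n=3): 0.13032384 : 0.38017547 : 0.36967753 : 0.11982316
Element Gg pattern (n=1): 0.7348 : 0.2652
Convolve the two distributions (both contribute in 2-u steps):
  M: 0.13032384×0.7348 = 0.095762
  M+2: 0.13032384×0.2652 + 0.38017547×0.7348 = 0.313915
  M+4: 0.38017547×0.2652 + 0.36967753×0.7348 = 0.372462
  M+6: 0.36967753×0.2652 + 0.11982316×0.7348 = 0.186085
  M+8: 0.11982316×0.2652 = 0.031777
Scale to base peak (0.372462) = 100: 25.7 : 84.3 : 100.0 : 50.0 : 8.5

25.7 : 84.3 : 100.0 : 50.0 : 8.5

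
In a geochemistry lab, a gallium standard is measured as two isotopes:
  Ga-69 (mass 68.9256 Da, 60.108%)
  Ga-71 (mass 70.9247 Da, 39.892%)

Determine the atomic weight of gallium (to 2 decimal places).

69.72 Da

The abundance-weighted mean is 0.60108 × 68.9256 + 0.39892 × 70.9247
= 41.42980 + 28.29328 = 69.72308 Da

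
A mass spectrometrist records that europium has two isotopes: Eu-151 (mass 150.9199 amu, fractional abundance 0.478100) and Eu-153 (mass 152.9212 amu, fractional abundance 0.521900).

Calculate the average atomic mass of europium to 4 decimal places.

151.9644 amu

Weight each isotope mass by its fractional abundance: 0.478100 × 150.9199 + 0.521900 × 152.9212
= 72.15480 + 79.80957 = 151.96437 amu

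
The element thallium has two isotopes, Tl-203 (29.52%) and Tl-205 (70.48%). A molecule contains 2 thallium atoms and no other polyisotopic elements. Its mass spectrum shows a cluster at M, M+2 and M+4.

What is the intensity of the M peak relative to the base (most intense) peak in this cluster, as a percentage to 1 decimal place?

17.5%

Binomial terms of (0.2952 + 0.7048)^2: M 0.0871, M+2 0.4161, M+4 0.4967 → M+4 is the base peak.
P(M+4) = C(2,2) × 0.2952^0 × 0.7048^2 = 1 × 1.0000 × 0.49674304 = 0.496743 (base)
P(M) = C(2,0) × 0.2952^2 × 0.7048^0 = 1 × 0.08714304 × 1.0000 = 0.087143
Relative intensity = 0.087143 / 0.496743 × 100 = 17.5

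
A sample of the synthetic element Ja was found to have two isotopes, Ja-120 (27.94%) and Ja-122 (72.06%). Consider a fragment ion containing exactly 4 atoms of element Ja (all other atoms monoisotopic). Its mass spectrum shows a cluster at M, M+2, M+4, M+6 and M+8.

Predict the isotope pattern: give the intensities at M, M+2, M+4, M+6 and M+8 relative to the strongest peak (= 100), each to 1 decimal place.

Each Ja atom is independently Ja-120 (p = 0.2794) or Ja-122 (q = 0.7206); the cluster is the binomial expansion (p + q)^4.
P(M) = 0.2794^4 = 0.006094
P(M+2) = 4 × 0.2794^3 × 0.7206^1 = 0.062869
P(M+4) = 6 × 0.2794^2 × 0.7206^2 = 0.243216
P(M+6) = 4 × 0.2794^1 × 0.7206^3 = 0.418186
P(M+8) = 0.7206^4 = 0.269635
The M+6 peak is largest (0.418186); scaling to 100 gives 1.5 : 15.0 : 58.2 : 100.0 : 64.5.

1.5 : 15.0 : 58.2 : 100.0 : 64.5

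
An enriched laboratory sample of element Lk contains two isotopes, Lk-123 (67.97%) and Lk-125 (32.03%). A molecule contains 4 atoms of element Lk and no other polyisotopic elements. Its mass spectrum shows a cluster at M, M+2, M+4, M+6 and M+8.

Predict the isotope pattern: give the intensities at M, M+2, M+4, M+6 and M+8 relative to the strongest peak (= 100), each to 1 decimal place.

53.1 : 100.0 : 70.7 : 22.2 : 2.6

The 4 Lk atoms are independent, so intensities follow the terms of (0.6797 + 0.3203)^4.
P(M) = 0.6797^4 = 0.213437
P(M+2) = 4 × 0.6797^3 × 0.3203^1 = 0.402317
P(M+4) = 6 × 0.6797^2 × 0.3203^2 = 0.284380
P(M+6) = 4 × 0.6797^1 × 0.3203^3 = 0.089340
P(M+8) = 0.3203^4 = 0.010525
The M+2 peak is largest (0.402317); scaling to 100 gives 53.1 : 100.0 : 70.7 : 22.2 : 2.6.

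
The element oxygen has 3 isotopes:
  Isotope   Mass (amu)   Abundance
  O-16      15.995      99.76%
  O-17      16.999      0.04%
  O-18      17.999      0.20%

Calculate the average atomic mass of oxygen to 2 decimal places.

Ar = Σ fᵢ·mᵢ = 0.9976 × 15.995 + 0.0004 × 16.999 + 0.0020 × 17.999
= 15.9566 + 0.0068 + 0.0360 = 15.9994 amu

16.00 amu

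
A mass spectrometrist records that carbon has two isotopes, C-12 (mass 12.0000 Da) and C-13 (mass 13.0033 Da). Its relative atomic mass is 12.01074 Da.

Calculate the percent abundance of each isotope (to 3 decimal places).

C-12: 98.930%, C-13: 1.070%

Let x be the fractional abundance of C-12; then C-13 has abundance 1 − x.
12.0000·x + 13.0033·(1 − x) = 12.01074
(12.0000 − 13.0033)·x = 12.01074 − 13.0033
x = -0.99256 / -1.0033 = 0.98930 → 98.930% C-12, 1.070% C-13.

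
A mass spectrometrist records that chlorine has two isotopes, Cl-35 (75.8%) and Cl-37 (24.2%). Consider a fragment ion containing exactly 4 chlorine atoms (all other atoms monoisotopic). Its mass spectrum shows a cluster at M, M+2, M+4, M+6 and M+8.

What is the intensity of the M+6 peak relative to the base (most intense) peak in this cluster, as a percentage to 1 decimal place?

Term probabilities: M 0.3301, M+2 0.4216, M+4 0.2019, M+6 0.0430, M+8 0.0034. Base peak = M+2.
P(M+2) = C(4,1) × 0.758^3 × 0.242^1 = 4 × 0.43551951 × 0.2420 = 0.421583 (base)
P(M+6) = C(4,3) × 0.758^1 × 0.242^3 = 4 × 0.7580 × 0.01417249 = 0.042971
Relative intensity = 0.042971 / 0.421583 × 100 = 10.2

10.2%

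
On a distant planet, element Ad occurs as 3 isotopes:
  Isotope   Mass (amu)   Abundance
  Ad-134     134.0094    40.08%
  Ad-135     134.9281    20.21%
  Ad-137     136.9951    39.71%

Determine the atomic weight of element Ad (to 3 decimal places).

135.381 amu

Weight each isotope mass by its fractional abundance: 0.4008 × 134.0094 + 0.2021 × 134.9281 + 0.3971 × 136.9951
= 53.71097 + 27.26897 + 54.40075 = 135.38069 amu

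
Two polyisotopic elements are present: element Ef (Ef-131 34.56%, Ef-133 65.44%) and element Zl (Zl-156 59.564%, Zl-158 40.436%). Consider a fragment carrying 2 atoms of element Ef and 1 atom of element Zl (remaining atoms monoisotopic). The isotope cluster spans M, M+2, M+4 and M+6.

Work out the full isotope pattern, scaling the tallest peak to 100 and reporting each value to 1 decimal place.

16.2 : 72.5 : 100.0 : 39.5

Element Ef pattern (n=2): 0.11943936 : 0.45232128 : 0.42823936
Element Zl pattern (n=1): 0.59564 : 0.40436
Convolve the two distributions (both contribute in 2-u steps):
  M: 0.11943936×0.59564 = 0.071143
  M+2: 0.11943936×0.40436 + 0.45232128×0.59564 = 0.317717
  M+4: 0.45232128×0.40436 + 0.42823936×0.59564 = 0.437977
  M+6: 0.42823936×0.40436 = 0.173163
Scale to base peak (0.437977) = 100: 16.2 : 72.5 : 100.0 : 39.5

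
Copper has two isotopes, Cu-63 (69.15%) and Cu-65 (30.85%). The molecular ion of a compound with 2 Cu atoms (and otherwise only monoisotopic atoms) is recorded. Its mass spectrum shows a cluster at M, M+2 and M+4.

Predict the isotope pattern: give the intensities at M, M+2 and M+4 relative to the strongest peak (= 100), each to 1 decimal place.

Each Cu atom is independently Cu-63 (p = 0.6915) or Cu-65 (q = 0.3085); the cluster is the binomial expansion (p + q)^2.
P(M) = 0.6915^2 = 0.478172
P(M+2) = 2 × 0.6915^1 × 0.3085^1 = 0.426656
P(M+4) = 0.3085^2 = 0.095172
The M peak is largest (0.478172); scaling to 100 gives 100.0 : 89.2 : 19.9.

100.0 : 89.2 : 19.9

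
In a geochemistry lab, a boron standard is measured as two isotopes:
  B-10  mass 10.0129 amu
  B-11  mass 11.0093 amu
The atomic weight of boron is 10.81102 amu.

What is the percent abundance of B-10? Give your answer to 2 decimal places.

With x = fraction of B-10 (so B-11 is 1 − x):
10.0129·x + 11.0093·(1 − x) = 10.81102
(10.0129 − 11.0093)·x = 10.81102 − 11.0093
x = -0.19828 / -0.9964 = 0.19900 → 19.90% B-10, 80.10% B-11.

19.90%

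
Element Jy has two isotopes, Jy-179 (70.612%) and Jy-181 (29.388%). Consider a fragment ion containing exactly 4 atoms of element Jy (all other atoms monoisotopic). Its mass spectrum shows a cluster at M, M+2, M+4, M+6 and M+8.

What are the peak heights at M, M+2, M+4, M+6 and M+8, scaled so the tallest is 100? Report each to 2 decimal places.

Expanding (0.70612 + 0.29388)^4:
P(M) = 0.70612^4 = 0.248607
P(M+2) = 4 × 0.70612^3 × 0.29388^1 = 0.413872
P(M+4) = 6 × 0.70612^2 × 0.29388^2 = 0.258374
P(M+6) = 4 × 0.70612^1 × 0.29388^3 = 0.071688
P(M+8) = 0.29388^4 = 0.007459
The M+2 peak is largest (0.413872); scaling to 100 gives 60.07 : 100.00 : 62.43 : 17.32 : 1.80.

60.07 : 100.00 : 62.43 : 17.32 : 1.80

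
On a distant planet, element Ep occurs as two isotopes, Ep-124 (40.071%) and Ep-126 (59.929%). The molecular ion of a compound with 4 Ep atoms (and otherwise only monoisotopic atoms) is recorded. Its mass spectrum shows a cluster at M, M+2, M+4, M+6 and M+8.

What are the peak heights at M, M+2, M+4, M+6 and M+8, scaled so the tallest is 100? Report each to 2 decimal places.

The 4 Ep atoms are independent, so intensities follow the terms of (0.40071 + 0.59929)^4.
P(M) = 0.40071^4 = 0.025782
P(M+2) = 4 × 0.40071^3 × 0.59929^1 = 0.154237
P(M+4) = 6 × 0.40071^2 × 0.59929^2 = 0.346008
P(M+6) = 4 × 0.40071^1 × 0.59929^3 = 0.344986
P(M+8) = 0.59929^4 = 0.128988
The M+4 peak is largest (0.346008); scaling to 100 gives 7.45 : 44.58 : 100.00 : 99.70 : 37.28.

7.45 : 44.58 : 100.00 : 99.70 : 37.28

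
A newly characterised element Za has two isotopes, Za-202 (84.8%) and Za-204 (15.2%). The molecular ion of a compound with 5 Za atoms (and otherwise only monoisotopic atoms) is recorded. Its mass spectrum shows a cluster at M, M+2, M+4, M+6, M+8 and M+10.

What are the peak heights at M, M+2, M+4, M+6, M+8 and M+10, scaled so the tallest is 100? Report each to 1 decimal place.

Expanding (0.848 + 0.152)^5:
P(M) = 0.848^5 = 0.438510
P(M+2) = 5 × 0.848^4 × 0.152^1 = 0.393004
P(M+4) = 10 × 0.848^3 × 0.152^2 = 0.140888
P(M+6) = 10 × 0.848^2 × 0.152^3 = 0.025254
P(M+8) = 5 × 0.848^1 × 0.152^4 = 0.002263
P(M+10) = 0.152^5 = 0.000081
The M peak is largest (0.438510); scaling to 100 gives 100.0 : 89.6 : 32.1 : 5.8 : 0.5 : 0.0.

100.0 : 89.6 : 32.1 : 5.8 : 0.5 : 0.0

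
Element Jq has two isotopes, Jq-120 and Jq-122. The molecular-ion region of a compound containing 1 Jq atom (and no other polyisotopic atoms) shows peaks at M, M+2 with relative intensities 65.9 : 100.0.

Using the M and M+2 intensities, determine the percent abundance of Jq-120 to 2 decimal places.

39.72%

Let p = fractional abundance of Jq-120. I(M+2)/I(M) = [C(1,1)·p^0·(1−p)] / p^1 = 1·(1−p)/p = 100.0/65.9 = 1.5175
(1−p)/p = 1.5175/1 = 1.5175  ⇒  p = 1/(1 + 1.5175) = 0.3972
Jq-120: 39.72%, Jq-122: 60.28%.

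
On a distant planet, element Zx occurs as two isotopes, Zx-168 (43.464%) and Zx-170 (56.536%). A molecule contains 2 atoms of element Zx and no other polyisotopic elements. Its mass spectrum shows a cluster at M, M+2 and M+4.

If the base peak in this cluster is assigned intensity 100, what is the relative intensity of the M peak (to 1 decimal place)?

38.4

Binomial terms of (0.43464 + 0.56536)^2: M 0.1889, M+2 0.4915, M+4 0.3196 → M+2 is the base peak.
P(M+2) = C(2,1) × 0.43464^1 × 0.56536^1 = 2 × 0.43464 × 0.56536 = 0.491456 (base)
P(M) = C(2,0) × 0.43464^2 × 0.56536^0 = 1 × 0.18891193 × 1.0000 = 0.188912
Relative intensity = 0.188912 / 0.491456 × 100 = 38.4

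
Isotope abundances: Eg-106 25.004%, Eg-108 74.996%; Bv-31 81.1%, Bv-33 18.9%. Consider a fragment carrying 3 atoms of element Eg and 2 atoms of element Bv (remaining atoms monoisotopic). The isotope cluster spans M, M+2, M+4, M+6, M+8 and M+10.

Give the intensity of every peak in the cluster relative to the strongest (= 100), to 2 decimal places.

Element Eg pattern (n=3): 0.0156325 : 0.1406625 : 0.42189749 : 0.4218075
Element Bv pattern (n=2): 0.657721 : 0.306558 : 0.035721
Convolve the two distributions (both contribute in 2-u steps):
  M: 0.0156325×0.657721 = 0.010282
  M+2: 0.0156325×0.306558 + 0.1406625×0.657721 = 0.097309
  M+4: 0.0156325×0.035721 + 0.1406625×0.306558 + 0.42189749×0.657721 = 0.321170
  M+6: 0.1406625×0.035721 + 0.42189749×0.306558 + 0.4218075×0.657721 = 0.411792
  M+8: 0.42189749×0.035721 + 0.4218075×0.306558 = 0.144379
  M+10: 0.4218075×0.035721 = 0.015067
Scale to base peak (0.411792) = 100: 2.50 : 23.63 : 77.99 : 100.00 : 35.06 : 3.66

2.50 : 23.63 : 77.99 : 100.00 : 35.06 : 3.66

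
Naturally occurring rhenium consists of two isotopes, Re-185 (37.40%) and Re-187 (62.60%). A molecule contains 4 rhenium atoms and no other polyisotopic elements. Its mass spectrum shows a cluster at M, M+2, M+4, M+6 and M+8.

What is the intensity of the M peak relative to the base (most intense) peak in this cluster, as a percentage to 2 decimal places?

(0.3740 + 0.6260)^4 gives M 0.0196, M+2 0.1310, M+4 0.3289, M+6 0.3670, M+8 0.1536; the largest is M+6.
P(M+6) = C(4,3) × 0.3740^1 × 0.6260^3 = 4 × 0.3740 × 0.24531438 = 0.366990 (base)
P(M) = C(4,0) × 0.3740^4 × 0.6260^0 = 1 × 0.0195653 × 1.0000 = 0.019565
Relative intensity = 0.019565 / 0.366990 × 100 = 5.33

5.33%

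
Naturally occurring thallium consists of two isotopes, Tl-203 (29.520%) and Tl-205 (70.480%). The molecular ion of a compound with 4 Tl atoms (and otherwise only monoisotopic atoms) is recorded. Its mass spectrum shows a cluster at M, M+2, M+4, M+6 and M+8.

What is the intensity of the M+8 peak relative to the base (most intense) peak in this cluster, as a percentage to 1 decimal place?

59.7%

Term probabilities: M 0.0076, M+2 0.0725, M+4 0.2597, M+6 0.4134, M+8 0.2468. Base peak = M+6.
P(M+6) = C(4,3) × 0.29520^1 × 0.70480^3 = 4 × 0.2952 × 0.35010449 = 0.413403 (base)
P(M+8) = C(4,4) × 0.29520^0 × 0.70480^4 = 1 × 1.0000 × 0.24675365 = 0.246754
Relative intensity = 0.246754 / 0.413403 × 100 = 59.7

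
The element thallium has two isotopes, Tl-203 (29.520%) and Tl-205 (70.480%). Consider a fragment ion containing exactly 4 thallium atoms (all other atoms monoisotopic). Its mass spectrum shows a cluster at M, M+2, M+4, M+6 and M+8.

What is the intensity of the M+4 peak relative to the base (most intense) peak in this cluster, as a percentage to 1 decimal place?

62.8%

Term probabilities: M 0.0076, M+2 0.0725, M+4 0.2597, M+6 0.4134, M+8 0.2468. Base peak = M+6.
P(M+6) = C(4,3) × 0.29520^1 × 0.70480^3 = 4 × 0.2952 × 0.35010449 = 0.413403 (base)
P(M+4) = C(4,2) × 0.29520^2 × 0.70480^2 = 6 × 0.08714304 × 0.49674304 = 0.259726
Relative intensity = 0.259726 / 0.413403 × 100 = 62.8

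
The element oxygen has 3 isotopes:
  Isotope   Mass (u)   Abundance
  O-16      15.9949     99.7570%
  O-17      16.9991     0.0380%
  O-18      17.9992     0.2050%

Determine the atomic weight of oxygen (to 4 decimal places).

15.9994 u

Weight each isotope mass by its fractional abundance: 0.997570 × 15.9949 + 0.000380 × 16.9991 + 0.002050 × 17.9992
= 15.95603 + 0.00646 + 0.03690 = 15.99939 u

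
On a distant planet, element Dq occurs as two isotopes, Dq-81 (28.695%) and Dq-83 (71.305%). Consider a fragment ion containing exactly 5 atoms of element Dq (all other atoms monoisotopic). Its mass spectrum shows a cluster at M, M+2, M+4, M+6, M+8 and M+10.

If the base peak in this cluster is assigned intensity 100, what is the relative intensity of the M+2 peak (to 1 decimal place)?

(0.28695 + 0.71305)^5 gives M 0.0019, M+2 0.0242, M+4 0.1201, M+6 0.2985, M+8 0.3709, M+10 0.1843; the largest is M+8.
P(M+8) = C(5,4) × 0.28695^1 × 0.71305^4 = 5 × 0.28695 × 0.25851154 = 0.370899 (base)
P(M+2) = C(5,1) × 0.28695^4 × 0.71305^1 = 5 × 0.00677993 × 0.71305 = 0.024172
Relative intensity = 0.024172 / 0.370899 × 100 = 6.5

6.5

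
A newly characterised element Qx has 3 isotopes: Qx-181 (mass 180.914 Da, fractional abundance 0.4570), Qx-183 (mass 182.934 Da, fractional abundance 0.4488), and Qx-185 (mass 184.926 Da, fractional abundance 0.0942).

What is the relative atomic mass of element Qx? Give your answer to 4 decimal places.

The abundance-weighted mean is 0.4570 × 180.914 + 0.4488 × 182.934 + 0.0942 × 184.926
= 82.67770 + 82.10078 + 17.42003 = 182.19851 Da

182.1985 Da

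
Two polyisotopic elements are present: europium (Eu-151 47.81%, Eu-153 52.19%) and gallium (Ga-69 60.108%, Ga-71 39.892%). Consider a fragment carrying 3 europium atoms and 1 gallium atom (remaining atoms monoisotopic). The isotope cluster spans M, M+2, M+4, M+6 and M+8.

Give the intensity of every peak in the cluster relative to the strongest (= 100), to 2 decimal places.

Europium pattern (n=3): 0.10928391 : 0.3578871 : 0.39067407 : 0.14215492
Gallium pattern (n=1): 0.60108 : 0.39892
Convolve the two distributions (both contribute in 2-u steps):
  M: 0.10928391×0.60108 = 0.065688
  M+2: 0.10928391×0.39892 + 0.3578871×0.60108 = 0.258714
  M+4: 0.3578871×0.39892 + 0.39067407×0.60108 = 0.377595
  M+6: 0.39067407×0.39892 + 0.14215492×0.60108 = 0.241294
  M+8: 0.14215492×0.39892 = 0.056708
Scale to base peak (0.377595) = 100: 17.40 : 68.52 : 100.00 : 63.90 : 15.02

17.40 : 68.52 : 100.00 : 63.90 : 15.02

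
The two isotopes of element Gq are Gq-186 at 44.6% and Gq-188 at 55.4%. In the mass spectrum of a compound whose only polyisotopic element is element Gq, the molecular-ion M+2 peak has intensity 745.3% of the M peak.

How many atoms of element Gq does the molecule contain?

The M+2/M ratio from n Gq atoms is n · q/p = n · 0.554/0.446.
n = 7.453 × 0.446/0.554 = 6.00 ≈ 6

6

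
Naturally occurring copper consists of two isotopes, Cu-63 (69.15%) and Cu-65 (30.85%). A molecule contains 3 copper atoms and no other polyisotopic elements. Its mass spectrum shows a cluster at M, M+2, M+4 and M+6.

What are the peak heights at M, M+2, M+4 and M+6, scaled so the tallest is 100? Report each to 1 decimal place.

Expanding (0.6915 + 0.3085)^3:
P(M) = 0.6915^3 = 0.330656
P(M+2) = 3 × 0.6915^2 × 0.3085^1 = 0.442548
P(M+4) = 3 × 0.6915^1 × 0.3085^2 = 0.197435
P(M+6) = 0.3085^3 = 0.029361
The M+2 peak is largest (0.442548); scaling to 100 gives 74.7 : 100.0 : 44.6 : 6.6.

74.7 : 100.0 : 44.6 : 6.6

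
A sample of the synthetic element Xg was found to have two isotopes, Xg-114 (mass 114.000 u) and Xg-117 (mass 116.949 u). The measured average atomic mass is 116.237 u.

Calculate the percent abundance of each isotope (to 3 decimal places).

Xg-114: 24.144%, Xg-117: 75.856%

With x = fraction of Xg-114 (so Xg-117 is 1 − x):
114.000·x + 116.949·(1 − x) = 116.237
(114.000 − 116.949)·x = 116.237 − 116.949
x = -0.712 / -2.949 = 0.24144 → 24.144% Xg-114, 75.856% Xg-117.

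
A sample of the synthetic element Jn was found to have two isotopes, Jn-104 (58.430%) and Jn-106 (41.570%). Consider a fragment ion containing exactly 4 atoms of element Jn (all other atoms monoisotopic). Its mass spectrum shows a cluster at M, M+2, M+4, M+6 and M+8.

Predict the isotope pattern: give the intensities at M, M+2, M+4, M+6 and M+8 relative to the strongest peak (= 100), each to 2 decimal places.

The 4 Jn atoms are independent, so intensities follow the terms of (0.58430 + 0.41570)^4.
P(M) = 0.58430^4 = 0.116558
P(M+2) = 4 × 0.58430^3 × 0.41570^1 = 0.331702
P(M+4) = 6 × 0.58430^2 × 0.41570^2 = 0.353984
P(M+6) = 4 × 0.58430^1 × 0.41570^3 = 0.167894
P(M+8) = 0.41570^4 = 0.029862
The M+4 peak is largest (0.353984); scaling to 100 gives 32.93 : 93.71 : 100.00 : 47.43 : 8.44.

32.93 : 93.71 : 100.00 : 47.43 : 8.44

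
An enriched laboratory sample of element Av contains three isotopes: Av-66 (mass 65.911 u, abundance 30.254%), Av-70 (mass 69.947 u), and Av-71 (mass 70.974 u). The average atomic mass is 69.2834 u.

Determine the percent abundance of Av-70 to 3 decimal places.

15.466%

The remaining 69.746% is split between Av-70 (fraction x) and Av-71 (fraction 0.69746 − x).
Substituting: 69.947x + 70.974(0.69746 − x) = 49.34268606
(69.947 − 70.974)x = -0.15883998  ⇒  x = 0.15466, y = 0.54280
Av-70: 15.466%, Av-71: 54.280%.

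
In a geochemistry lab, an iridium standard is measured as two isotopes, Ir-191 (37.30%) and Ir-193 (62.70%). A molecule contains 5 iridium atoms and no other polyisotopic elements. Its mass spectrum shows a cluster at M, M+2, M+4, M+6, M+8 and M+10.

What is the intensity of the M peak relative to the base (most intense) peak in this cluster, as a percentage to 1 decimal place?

2.1%

Binomial terms of (0.3730 + 0.6270)^5: M 0.0072, M+2 0.0607, M+4 0.2040, M+6 0.3429, M+8 0.2882, M+10 0.0969 → M+6 is the base peak.
P(M+6) = C(5,3) × 0.3730^2 × 0.6270^3 = 10 × 0.139129 × 0.24649188 = 0.342942 (base)
P(M) = C(5,0) × 0.3730^5 × 0.6270^0 = 1 × 0.00722012 × 1.0000 = 0.007220
Relative intensity = 0.007220 / 0.342942 × 100 = 2.1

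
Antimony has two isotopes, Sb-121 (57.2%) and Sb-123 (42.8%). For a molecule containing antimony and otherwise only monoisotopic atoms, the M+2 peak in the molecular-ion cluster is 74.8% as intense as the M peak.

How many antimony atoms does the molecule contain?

1

For n independent Sb atoms, I(M+2)/I(M) = n · (abundance Sb-123) / (abundance Sb-121) = n · 0.428/0.572.
n = 0.748 × 0.572/0.428 = 1.00 ≈ 1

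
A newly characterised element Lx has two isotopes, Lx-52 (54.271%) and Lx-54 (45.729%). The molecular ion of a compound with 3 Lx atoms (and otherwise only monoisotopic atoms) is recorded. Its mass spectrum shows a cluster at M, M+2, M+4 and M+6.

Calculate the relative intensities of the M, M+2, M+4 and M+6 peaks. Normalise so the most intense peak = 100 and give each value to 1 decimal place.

39.6 : 100.0 : 84.3 : 23.7

Each Lx atom is independently Lx-52 (p = 0.54271) or Lx-54 (q = 0.45729); the cluster is the binomial expansion (p + q)^3.
P(M) = 0.54271^3 = 0.159847
P(M+2) = 3 × 0.54271^2 × 0.45729^1 = 0.404063
P(M+4) = 3 × 0.54271^1 × 0.45729^2 = 0.340465
P(M+6) = 0.45729^3 = 0.095626
The M+2 peak is largest (0.404063); scaling to 100 gives 39.6 : 100.0 : 84.3 : 23.7.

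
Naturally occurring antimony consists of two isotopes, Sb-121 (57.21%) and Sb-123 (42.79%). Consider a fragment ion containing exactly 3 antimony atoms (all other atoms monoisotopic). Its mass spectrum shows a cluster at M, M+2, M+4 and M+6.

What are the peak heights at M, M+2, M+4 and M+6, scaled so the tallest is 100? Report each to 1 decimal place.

Each Sb atom is independently Sb-121 (p = 0.5721) or Sb-123 (q = 0.4279); the cluster is the binomial expansion (p + q)^3.
P(M) = 0.5721^3 = 0.187247
P(M+2) = 3 × 0.5721^2 × 0.4279^1 = 0.420153
P(M+4) = 3 × 0.5721^1 × 0.4279^2 = 0.314252
P(M+6) = 0.4279^3 = 0.078348
The M+2 peak is largest (0.420153); scaling to 100 gives 44.6 : 100.0 : 74.8 : 18.6.

44.6 : 100.0 : 74.8 : 18.6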